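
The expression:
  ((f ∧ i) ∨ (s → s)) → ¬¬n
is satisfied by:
  {n: True}


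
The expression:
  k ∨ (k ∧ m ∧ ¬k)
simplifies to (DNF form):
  k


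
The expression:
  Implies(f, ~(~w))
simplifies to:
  w | ~f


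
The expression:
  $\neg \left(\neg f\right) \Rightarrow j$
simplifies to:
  $j \vee \neg f$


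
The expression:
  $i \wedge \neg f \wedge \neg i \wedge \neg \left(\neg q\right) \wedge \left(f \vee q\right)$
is never true.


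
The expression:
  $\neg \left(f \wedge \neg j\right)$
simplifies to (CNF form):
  $j \vee \neg f$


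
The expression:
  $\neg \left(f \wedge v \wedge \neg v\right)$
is always true.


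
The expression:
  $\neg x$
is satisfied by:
  {x: False}


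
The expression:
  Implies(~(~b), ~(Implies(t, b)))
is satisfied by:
  {b: False}


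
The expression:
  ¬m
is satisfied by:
  {m: False}


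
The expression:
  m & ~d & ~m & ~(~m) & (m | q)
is never true.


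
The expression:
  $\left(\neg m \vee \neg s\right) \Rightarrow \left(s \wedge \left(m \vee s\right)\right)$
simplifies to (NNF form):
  $s$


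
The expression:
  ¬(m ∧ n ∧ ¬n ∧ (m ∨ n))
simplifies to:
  True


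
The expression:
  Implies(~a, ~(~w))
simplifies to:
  a | w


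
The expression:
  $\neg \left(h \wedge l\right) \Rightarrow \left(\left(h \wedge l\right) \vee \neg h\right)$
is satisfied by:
  {l: True, h: False}
  {h: False, l: False}
  {h: True, l: True}


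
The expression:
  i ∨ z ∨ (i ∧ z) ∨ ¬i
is always true.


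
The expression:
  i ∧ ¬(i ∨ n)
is never true.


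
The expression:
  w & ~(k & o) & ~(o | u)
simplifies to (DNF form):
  w & ~o & ~u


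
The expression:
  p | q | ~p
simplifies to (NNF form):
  True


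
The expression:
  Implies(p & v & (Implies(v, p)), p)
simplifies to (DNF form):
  True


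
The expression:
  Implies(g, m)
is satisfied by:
  {m: True, g: False}
  {g: False, m: False}
  {g: True, m: True}


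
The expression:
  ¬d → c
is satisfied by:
  {d: True, c: True}
  {d: True, c: False}
  {c: True, d: False}


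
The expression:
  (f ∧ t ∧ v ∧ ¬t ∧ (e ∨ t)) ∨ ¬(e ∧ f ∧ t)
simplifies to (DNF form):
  ¬e ∨ ¬f ∨ ¬t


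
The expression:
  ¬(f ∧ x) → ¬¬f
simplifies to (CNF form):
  f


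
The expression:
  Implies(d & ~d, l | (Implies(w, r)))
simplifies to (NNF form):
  True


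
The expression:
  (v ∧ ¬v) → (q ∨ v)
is always true.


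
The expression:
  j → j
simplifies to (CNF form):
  True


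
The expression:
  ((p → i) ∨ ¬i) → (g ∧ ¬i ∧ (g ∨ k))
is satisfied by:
  {g: True, i: False}


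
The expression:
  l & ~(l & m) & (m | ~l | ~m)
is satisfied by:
  {l: True, m: False}


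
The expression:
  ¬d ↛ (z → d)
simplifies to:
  z ∧ ¬d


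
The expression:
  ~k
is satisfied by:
  {k: False}


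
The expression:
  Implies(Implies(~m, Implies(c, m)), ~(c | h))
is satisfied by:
  {h: False, m: False, c: False}
  {c: True, h: False, m: False}
  {m: True, h: False, c: False}
  {c: True, h: True, m: False}


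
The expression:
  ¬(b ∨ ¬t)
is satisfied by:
  {t: True, b: False}


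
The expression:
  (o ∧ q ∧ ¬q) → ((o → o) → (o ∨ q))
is always true.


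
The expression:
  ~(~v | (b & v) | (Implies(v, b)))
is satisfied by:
  {v: True, b: False}


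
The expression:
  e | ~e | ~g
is always true.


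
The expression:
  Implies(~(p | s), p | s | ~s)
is always true.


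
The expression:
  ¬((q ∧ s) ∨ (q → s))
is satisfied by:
  {q: True, s: False}


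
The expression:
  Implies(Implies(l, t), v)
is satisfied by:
  {v: True, l: True, t: False}
  {v: True, l: False, t: False}
  {t: True, v: True, l: True}
  {t: True, v: True, l: False}
  {l: True, t: False, v: False}


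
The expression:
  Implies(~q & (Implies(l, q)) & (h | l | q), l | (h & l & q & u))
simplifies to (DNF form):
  l | q | ~h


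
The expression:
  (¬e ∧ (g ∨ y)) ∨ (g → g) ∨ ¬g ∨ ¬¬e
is always true.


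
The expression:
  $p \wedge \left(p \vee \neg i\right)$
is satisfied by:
  {p: True}


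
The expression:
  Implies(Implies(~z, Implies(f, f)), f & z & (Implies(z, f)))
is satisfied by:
  {z: True, f: True}


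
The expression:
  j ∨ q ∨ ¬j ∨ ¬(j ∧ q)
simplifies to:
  True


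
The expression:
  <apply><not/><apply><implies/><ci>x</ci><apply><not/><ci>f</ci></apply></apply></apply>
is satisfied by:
  {x: True, f: True}


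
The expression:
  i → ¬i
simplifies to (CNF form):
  ¬i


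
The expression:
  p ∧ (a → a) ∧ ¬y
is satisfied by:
  {p: True, y: False}


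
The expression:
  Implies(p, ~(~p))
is always true.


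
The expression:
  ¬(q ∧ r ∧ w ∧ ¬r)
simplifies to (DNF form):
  True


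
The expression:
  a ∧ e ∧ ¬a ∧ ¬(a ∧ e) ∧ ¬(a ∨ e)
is never true.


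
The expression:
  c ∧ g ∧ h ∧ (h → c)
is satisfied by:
  {h: True, c: True, g: True}


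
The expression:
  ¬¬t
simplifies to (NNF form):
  t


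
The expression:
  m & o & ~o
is never true.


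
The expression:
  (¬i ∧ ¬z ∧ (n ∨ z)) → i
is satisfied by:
  {i: True, z: True, n: False}
  {i: True, z: False, n: False}
  {z: True, i: False, n: False}
  {i: False, z: False, n: False}
  {i: True, n: True, z: True}
  {i: True, n: True, z: False}
  {n: True, z: True, i: False}


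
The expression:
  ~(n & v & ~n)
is always true.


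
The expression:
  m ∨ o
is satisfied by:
  {o: True, m: True}
  {o: True, m: False}
  {m: True, o: False}


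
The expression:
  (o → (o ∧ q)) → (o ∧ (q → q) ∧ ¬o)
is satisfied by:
  {o: True, q: False}


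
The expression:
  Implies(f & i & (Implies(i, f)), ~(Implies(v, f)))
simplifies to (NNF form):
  ~f | ~i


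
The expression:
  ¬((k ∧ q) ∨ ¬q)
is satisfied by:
  {q: True, k: False}


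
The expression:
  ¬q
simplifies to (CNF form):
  ¬q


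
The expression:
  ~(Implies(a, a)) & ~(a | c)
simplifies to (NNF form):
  False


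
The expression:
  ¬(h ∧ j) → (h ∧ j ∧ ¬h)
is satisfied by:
  {h: True, j: True}


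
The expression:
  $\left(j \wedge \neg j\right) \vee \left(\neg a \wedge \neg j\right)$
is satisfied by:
  {j: False, a: False}


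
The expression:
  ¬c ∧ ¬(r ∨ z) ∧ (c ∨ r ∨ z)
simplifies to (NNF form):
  False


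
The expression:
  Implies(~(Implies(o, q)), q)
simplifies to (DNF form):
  q | ~o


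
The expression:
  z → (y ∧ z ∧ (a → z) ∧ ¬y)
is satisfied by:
  {z: False}


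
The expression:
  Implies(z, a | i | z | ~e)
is always true.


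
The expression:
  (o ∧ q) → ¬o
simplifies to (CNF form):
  ¬o ∨ ¬q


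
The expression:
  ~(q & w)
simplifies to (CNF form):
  ~q | ~w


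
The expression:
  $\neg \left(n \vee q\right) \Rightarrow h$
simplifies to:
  $h \vee n \vee q$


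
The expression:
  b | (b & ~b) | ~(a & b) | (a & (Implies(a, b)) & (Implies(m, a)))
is always true.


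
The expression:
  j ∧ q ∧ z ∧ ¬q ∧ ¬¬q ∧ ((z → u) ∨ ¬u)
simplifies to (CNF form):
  False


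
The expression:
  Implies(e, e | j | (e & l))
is always true.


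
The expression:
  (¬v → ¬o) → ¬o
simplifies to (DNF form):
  ¬o ∨ ¬v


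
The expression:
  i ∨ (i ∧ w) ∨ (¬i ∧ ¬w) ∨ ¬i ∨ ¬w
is always true.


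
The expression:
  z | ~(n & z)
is always true.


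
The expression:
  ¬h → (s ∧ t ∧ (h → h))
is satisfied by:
  {h: True, s: True, t: True}
  {h: True, s: True, t: False}
  {h: True, t: True, s: False}
  {h: True, t: False, s: False}
  {s: True, t: True, h: False}


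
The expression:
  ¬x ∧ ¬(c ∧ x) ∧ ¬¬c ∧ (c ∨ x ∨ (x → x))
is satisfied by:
  {c: True, x: False}


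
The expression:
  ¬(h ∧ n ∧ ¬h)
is always true.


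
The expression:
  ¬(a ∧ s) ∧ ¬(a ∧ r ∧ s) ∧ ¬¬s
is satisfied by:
  {s: True, a: False}


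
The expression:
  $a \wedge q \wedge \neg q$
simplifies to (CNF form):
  $\text{False}$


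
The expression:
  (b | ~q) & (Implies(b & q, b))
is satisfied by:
  {b: True, q: False}
  {q: False, b: False}
  {q: True, b: True}


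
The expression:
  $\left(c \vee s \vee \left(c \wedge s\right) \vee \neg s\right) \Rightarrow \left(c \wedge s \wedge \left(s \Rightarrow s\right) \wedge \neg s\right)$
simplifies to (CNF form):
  $\text{False}$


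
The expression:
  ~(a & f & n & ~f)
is always true.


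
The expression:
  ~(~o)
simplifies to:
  o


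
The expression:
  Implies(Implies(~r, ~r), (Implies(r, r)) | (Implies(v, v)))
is always true.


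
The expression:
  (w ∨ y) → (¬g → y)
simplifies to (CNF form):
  g ∨ y ∨ ¬w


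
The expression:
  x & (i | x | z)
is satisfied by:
  {x: True}


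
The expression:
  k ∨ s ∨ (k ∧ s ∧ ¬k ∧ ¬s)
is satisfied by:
  {k: True, s: True}
  {k: True, s: False}
  {s: True, k: False}


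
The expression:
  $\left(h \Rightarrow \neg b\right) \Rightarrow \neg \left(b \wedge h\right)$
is always true.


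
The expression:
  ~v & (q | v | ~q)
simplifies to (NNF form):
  ~v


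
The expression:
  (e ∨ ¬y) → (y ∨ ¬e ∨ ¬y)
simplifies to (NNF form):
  True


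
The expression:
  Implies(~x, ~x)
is always true.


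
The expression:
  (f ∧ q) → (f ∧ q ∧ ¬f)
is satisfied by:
  {q: False, f: False}
  {f: True, q: False}
  {q: True, f: False}


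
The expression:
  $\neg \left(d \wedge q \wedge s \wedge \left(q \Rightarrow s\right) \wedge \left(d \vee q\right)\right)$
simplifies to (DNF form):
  $\neg d \vee \neg q \vee \neg s$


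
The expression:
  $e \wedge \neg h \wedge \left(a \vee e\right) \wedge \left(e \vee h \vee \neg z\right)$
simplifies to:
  $e \wedge \neg h$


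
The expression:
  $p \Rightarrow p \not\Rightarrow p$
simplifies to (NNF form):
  $\neg p$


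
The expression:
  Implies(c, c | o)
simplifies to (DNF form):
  True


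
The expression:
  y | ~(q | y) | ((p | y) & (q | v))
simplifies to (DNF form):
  p | y | ~q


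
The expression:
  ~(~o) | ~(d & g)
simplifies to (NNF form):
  o | ~d | ~g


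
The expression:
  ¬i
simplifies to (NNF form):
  ¬i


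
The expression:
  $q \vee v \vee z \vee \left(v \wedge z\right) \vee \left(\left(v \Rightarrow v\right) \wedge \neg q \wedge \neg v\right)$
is always true.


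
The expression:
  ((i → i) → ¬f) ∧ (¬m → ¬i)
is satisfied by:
  {m: True, f: False, i: False}
  {f: False, i: False, m: False}
  {i: True, m: True, f: False}


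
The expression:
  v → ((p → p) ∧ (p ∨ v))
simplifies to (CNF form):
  True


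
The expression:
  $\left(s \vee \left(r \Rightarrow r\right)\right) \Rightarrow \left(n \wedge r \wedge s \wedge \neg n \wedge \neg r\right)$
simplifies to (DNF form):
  $\text{False}$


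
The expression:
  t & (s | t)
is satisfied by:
  {t: True}


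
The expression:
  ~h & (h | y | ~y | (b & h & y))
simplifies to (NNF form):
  ~h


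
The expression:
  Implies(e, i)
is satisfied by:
  {i: True, e: False}
  {e: False, i: False}
  {e: True, i: True}


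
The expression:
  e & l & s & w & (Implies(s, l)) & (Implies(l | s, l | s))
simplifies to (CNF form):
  e & l & s & w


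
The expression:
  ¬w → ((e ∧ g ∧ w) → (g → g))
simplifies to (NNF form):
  True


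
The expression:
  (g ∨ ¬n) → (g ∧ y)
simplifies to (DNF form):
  (g ∧ y) ∨ (n ∧ ¬g)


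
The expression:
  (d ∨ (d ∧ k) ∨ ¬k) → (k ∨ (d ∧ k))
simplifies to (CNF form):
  k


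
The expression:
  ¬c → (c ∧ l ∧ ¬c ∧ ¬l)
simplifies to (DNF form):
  c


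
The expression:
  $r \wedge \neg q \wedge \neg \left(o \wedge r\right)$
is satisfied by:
  {r: True, q: False, o: False}


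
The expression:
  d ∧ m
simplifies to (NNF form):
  d ∧ m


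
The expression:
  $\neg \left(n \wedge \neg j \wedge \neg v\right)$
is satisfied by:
  {v: True, j: True, n: False}
  {v: True, j: False, n: False}
  {j: True, v: False, n: False}
  {v: False, j: False, n: False}
  {n: True, v: True, j: True}
  {n: True, v: True, j: False}
  {n: True, j: True, v: False}


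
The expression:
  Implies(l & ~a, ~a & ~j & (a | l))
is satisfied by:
  {a: True, l: False, j: False}
  {l: False, j: False, a: False}
  {j: True, a: True, l: False}
  {j: True, l: False, a: False}
  {a: True, l: True, j: False}
  {l: True, a: False, j: False}
  {j: True, l: True, a: True}


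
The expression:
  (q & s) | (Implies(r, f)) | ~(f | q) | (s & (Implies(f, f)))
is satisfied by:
  {s: True, f: True, q: False, r: False}
  {s: True, f: False, q: False, r: False}
  {f: True, r: False, s: False, q: False}
  {r: False, f: False, s: False, q: False}
  {r: True, s: True, f: True, q: False}
  {r: True, s: True, f: False, q: False}
  {r: True, f: True, s: False, q: False}
  {r: True, f: False, s: False, q: False}
  {q: True, s: True, f: True, r: False}
  {q: True, s: True, f: False, r: False}
  {q: True, f: True, s: False, r: False}
  {q: True, f: False, s: False, r: False}
  {r: True, q: True, s: True, f: True}
  {r: True, q: True, s: True, f: False}
  {r: True, q: True, f: True, s: False}


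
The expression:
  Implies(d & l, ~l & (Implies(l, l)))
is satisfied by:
  {l: False, d: False}
  {d: True, l: False}
  {l: True, d: False}


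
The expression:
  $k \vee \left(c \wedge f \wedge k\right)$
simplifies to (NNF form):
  $k$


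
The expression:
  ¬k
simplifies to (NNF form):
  ¬k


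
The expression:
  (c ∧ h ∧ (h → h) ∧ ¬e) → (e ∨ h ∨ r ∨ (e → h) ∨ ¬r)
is always true.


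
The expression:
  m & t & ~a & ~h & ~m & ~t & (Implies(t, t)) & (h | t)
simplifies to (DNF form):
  False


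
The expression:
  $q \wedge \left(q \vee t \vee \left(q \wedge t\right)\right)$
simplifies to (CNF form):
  $q$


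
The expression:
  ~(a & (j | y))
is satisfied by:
  {j: False, a: False, y: False}
  {y: True, j: False, a: False}
  {j: True, y: False, a: False}
  {y: True, j: True, a: False}
  {a: True, y: False, j: False}


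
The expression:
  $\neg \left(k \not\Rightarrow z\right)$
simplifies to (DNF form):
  $z \vee \neg k$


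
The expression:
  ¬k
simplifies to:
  ¬k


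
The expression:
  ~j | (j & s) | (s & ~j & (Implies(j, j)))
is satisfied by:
  {s: True, j: False}
  {j: False, s: False}
  {j: True, s: True}


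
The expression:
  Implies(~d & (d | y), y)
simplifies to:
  True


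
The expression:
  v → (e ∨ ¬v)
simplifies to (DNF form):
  e ∨ ¬v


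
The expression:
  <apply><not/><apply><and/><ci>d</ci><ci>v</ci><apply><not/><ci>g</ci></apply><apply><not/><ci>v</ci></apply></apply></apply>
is always true.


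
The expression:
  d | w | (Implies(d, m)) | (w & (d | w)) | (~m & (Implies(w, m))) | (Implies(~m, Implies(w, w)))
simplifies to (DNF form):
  True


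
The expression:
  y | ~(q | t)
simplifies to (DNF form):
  y | (~q & ~t)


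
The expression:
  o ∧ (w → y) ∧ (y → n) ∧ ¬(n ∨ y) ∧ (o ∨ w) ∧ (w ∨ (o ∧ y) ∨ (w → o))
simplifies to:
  o ∧ ¬n ∧ ¬w ∧ ¬y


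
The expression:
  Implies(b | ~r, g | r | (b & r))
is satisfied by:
  {r: True, g: True}
  {r: True, g: False}
  {g: True, r: False}


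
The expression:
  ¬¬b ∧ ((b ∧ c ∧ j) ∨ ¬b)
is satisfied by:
  {c: True, j: True, b: True}


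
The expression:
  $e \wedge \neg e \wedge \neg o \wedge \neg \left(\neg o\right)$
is never true.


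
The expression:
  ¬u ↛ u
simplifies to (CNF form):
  ¬u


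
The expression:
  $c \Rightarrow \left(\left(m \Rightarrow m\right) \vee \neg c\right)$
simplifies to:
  $\text{True}$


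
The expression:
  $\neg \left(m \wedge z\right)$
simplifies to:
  $\neg m \vee \neg z$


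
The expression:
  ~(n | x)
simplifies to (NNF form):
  ~n & ~x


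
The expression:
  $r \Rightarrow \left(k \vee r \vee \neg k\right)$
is always true.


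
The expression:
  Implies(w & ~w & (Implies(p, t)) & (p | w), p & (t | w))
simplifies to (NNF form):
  True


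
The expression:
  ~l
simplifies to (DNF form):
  ~l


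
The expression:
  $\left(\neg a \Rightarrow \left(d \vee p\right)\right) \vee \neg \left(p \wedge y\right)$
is always true.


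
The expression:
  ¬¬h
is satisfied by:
  {h: True}


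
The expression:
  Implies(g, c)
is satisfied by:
  {c: True, g: False}
  {g: False, c: False}
  {g: True, c: True}


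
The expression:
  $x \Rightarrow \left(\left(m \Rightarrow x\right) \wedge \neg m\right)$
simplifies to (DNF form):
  $\neg m \vee \neg x$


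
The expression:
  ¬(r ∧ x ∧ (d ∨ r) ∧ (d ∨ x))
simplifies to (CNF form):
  ¬r ∨ ¬x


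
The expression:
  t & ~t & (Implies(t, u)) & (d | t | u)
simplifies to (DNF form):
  False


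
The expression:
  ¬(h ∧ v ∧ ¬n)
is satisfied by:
  {n: True, h: False, v: False}
  {h: False, v: False, n: False}
  {n: True, v: True, h: False}
  {v: True, h: False, n: False}
  {n: True, h: True, v: False}
  {h: True, n: False, v: False}
  {n: True, v: True, h: True}


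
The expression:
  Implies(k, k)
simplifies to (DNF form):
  True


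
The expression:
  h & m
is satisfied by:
  {h: True, m: True}


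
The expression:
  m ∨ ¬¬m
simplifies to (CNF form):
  m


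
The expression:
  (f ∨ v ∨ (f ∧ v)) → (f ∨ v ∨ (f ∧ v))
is always true.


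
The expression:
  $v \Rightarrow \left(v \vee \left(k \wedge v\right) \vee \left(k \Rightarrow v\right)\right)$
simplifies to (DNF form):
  $\text{True}$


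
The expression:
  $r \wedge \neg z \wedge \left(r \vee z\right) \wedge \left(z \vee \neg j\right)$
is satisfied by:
  {r: True, z: False, j: False}


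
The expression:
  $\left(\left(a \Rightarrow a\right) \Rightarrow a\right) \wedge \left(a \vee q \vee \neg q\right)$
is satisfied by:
  {a: True}


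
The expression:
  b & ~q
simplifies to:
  b & ~q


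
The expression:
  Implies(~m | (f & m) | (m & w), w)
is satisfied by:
  {m: True, w: True, f: False}
  {w: True, f: False, m: False}
  {m: True, w: True, f: True}
  {w: True, f: True, m: False}
  {m: True, f: False, w: False}


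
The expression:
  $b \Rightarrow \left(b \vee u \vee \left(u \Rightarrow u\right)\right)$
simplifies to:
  $\text{True}$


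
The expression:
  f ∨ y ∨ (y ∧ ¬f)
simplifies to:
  f ∨ y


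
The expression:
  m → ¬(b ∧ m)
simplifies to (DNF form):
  ¬b ∨ ¬m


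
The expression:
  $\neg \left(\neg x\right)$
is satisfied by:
  {x: True}


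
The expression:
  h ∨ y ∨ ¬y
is always true.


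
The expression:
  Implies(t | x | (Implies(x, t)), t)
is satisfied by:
  {t: True}


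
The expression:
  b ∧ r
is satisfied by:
  {r: True, b: True}


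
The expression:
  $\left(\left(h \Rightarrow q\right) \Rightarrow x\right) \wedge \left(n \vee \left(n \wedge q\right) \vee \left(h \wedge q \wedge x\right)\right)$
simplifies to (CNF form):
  $\left(h \vee n\right) \wedge \left(h \vee x\right) \wedge \left(n \vee q\right) \wedge \left(x \vee \neg q\right)$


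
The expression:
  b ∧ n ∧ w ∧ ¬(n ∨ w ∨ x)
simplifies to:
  False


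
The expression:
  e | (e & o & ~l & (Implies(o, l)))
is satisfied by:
  {e: True}


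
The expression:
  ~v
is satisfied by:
  {v: False}


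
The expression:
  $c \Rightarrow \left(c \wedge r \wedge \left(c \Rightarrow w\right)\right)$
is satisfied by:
  {w: True, r: True, c: False}
  {w: True, r: False, c: False}
  {r: True, w: False, c: False}
  {w: False, r: False, c: False}
  {w: True, c: True, r: True}


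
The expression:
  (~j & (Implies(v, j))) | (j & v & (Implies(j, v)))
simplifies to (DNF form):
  (j & v) | (~j & ~v)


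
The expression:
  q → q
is always true.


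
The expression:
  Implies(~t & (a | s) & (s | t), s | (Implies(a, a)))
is always true.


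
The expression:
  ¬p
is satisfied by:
  {p: False}


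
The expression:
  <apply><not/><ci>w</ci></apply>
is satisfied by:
  {w: False}


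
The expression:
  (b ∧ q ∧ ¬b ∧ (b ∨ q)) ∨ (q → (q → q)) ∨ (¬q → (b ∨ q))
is always true.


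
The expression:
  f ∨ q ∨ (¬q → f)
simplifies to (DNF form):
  f ∨ q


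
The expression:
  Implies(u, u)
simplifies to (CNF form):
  True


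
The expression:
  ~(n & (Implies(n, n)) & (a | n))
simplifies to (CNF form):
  ~n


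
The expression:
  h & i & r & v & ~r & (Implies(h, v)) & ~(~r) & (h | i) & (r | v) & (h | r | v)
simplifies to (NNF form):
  False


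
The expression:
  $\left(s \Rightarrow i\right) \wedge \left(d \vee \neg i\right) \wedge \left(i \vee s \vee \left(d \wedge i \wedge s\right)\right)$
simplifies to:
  $d \wedge i$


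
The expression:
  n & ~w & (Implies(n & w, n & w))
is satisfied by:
  {n: True, w: False}


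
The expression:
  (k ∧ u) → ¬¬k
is always true.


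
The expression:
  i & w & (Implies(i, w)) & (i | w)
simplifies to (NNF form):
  i & w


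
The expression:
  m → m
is always true.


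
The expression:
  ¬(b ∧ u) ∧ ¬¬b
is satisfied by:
  {b: True, u: False}


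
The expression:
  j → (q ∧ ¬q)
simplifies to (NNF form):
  ¬j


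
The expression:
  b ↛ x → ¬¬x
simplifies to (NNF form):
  x ∨ ¬b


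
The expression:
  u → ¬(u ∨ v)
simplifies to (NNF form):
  ¬u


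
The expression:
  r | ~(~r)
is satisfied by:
  {r: True}


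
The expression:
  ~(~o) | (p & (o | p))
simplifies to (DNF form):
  o | p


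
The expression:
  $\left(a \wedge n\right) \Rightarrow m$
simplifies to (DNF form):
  $m \vee \neg a \vee \neg n$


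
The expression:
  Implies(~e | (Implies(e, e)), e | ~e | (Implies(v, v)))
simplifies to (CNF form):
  True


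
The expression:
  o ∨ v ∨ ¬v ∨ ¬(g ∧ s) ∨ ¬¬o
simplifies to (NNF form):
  True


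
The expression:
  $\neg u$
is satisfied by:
  {u: False}


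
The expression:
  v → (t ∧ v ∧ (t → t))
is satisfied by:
  {t: True, v: False}
  {v: False, t: False}
  {v: True, t: True}


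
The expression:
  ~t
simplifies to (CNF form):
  ~t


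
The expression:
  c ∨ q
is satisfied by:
  {q: True, c: True}
  {q: True, c: False}
  {c: True, q: False}


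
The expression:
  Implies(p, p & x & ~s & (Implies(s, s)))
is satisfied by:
  {x: True, p: False, s: False}
  {x: False, p: False, s: False}
  {s: True, x: True, p: False}
  {s: True, x: False, p: False}
  {p: True, x: True, s: False}


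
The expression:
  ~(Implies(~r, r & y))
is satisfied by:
  {r: False}


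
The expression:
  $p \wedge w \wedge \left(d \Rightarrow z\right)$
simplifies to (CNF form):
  $p \wedge w \wedge \left(z \vee \neg d\right)$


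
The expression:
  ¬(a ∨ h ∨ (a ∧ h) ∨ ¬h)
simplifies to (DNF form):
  False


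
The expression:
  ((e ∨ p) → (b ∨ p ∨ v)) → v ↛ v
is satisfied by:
  {e: True, v: False, p: False, b: False}


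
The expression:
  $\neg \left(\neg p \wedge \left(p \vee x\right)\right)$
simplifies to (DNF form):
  $p \vee \neg x$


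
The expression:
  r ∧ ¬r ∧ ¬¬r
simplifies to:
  False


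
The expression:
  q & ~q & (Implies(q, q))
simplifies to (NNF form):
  False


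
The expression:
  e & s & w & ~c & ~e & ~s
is never true.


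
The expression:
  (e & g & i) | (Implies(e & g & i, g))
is always true.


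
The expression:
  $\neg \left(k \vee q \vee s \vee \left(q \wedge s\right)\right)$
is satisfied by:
  {q: False, k: False, s: False}


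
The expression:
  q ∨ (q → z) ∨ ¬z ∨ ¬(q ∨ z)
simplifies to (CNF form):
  True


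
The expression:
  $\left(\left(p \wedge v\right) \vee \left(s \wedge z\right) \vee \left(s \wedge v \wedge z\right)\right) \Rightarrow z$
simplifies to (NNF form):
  $z \vee \neg p \vee \neg v$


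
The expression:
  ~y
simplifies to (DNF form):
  ~y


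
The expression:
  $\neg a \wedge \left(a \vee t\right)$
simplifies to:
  $t \wedge \neg a$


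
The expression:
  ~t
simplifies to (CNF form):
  ~t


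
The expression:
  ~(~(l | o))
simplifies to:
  l | o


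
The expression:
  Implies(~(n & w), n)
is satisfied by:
  {n: True}


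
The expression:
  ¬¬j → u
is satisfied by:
  {u: True, j: False}
  {j: False, u: False}
  {j: True, u: True}


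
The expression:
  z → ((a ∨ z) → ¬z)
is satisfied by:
  {z: False}


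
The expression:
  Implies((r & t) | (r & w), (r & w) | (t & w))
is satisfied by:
  {w: True, t: False, r: False}
  {w: False, t: False, r: False}
  {r: True, w: True, t: False}
  {r: True, w: False, t: False}
  {t: True, w: True, r: False}
  {t: True, w: False, r: False}
  {t: True, r: True, w: True}


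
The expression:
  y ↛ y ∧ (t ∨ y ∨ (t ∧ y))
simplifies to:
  False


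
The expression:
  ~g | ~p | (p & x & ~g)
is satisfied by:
  {p: False, g: False}
  {g: True, p: False}
  {p: True, g: False}


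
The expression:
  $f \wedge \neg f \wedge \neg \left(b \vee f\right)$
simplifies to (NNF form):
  $\text{False}$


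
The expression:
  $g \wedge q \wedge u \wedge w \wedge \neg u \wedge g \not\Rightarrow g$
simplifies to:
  $\text{False}$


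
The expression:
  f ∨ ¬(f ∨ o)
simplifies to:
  f ∨ ¬o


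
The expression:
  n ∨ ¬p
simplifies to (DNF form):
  n ∨ ¬p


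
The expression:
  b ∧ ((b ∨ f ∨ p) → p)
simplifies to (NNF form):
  b ∧ p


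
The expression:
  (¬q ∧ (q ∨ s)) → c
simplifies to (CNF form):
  c ∨ q ∨ ¬s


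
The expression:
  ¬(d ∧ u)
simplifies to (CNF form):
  ¬d ∨ ¬u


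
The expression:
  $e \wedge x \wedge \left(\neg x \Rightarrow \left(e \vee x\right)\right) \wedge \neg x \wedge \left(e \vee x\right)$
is never true.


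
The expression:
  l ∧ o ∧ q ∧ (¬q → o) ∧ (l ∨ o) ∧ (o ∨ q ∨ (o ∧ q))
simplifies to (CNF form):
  l ∧ o ∧ q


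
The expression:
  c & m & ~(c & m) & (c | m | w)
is never true.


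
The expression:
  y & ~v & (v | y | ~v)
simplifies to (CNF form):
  y & ~v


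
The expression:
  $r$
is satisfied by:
  {r: True}


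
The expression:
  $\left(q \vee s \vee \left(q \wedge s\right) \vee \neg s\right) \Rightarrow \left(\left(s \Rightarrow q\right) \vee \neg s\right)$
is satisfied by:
  {q: True, s: False}
  {s: False, q: False}
  {s: True, q: True}


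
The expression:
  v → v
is always true.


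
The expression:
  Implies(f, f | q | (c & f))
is always true.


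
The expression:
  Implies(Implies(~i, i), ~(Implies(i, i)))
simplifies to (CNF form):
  ~i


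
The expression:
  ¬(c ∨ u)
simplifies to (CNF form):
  ¬c ∧ ¬u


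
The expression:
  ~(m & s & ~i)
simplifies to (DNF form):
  i | ~m | ~s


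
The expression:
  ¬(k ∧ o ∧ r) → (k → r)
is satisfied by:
  {r: True, k: False}
  {k: False, r: False}
  {k: True, r: True}


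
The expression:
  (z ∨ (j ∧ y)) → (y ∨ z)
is always true.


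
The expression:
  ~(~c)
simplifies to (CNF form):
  c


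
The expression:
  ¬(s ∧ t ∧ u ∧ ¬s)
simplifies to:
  True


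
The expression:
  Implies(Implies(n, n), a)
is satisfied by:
  {a: True}


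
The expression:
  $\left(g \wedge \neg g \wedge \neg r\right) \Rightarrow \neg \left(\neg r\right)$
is always true.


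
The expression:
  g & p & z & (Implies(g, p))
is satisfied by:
  {z: True, p: True, g: True}


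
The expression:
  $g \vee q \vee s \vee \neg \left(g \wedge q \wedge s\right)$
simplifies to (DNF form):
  $\text{True}$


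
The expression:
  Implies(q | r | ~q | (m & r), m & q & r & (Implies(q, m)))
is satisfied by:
  {r: True, m: True, q: True}


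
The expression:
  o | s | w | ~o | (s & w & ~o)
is always true.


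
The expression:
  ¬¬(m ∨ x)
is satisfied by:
  {x: True, m: True}
  {x: True, m: False}
  {m: True, x: False}


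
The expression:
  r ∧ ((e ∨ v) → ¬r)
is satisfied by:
  {r: True, v: False, e: False}


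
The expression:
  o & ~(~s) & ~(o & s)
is never true.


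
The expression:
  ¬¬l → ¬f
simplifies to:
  ¬f ∨ ¬l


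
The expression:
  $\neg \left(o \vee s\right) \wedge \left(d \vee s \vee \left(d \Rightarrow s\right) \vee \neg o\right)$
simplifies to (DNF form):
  $\neg o \wedge \neg s$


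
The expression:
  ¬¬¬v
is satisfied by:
  {v: False}


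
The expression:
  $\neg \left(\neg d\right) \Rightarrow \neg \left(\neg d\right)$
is always true.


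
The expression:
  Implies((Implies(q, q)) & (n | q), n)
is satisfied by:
  {n: True, q: False}
  {q: False, n: False}
  {q: True, n: True}


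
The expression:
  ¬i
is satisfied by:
  {i: False}


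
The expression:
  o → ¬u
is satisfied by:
  {u: False, o: False}
  {o: True, u: False}
  {u: True, o: False}


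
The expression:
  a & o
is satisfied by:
  {a: True, o: True}


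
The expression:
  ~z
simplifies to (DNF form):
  ~z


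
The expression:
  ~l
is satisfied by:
  {l: False}


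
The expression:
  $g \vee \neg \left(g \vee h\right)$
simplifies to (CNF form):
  $g \vee \neg h$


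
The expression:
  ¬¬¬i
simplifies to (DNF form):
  ¬i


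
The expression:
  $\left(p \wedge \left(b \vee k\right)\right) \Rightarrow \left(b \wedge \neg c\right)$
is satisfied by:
  {c: False, p: False, k: False, b: False}
  {b: True, c: False, p: False, k: False}
  {k: True, c: False, p: False, b: False}
  {b: True, k: True, c: False, p: False}
  {c: True, b: False, p: False, k: False}
  {b: True, c: True, p: False, k: False}
  {k: True, c: True, b: False, p: False}
  {b: True, k: True, c: True, p: False}
  {p: True, k: False, c: False, b: False}
  {p: True, b: True, k: False, c: False}
  {b: True, p: True, k: True, c: False}
  {p: True, c: True, k: False, b: False}


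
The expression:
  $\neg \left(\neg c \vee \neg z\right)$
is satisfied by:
  {c: True, z: True}


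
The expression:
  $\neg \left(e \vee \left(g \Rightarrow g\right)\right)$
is never true.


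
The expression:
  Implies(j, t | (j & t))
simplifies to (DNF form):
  t | ~j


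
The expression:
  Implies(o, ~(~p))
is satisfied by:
  {p: True, o: False}
  {o: False, p: False}
  {o: True, p: True}


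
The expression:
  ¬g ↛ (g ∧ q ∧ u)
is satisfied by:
  {g: False}


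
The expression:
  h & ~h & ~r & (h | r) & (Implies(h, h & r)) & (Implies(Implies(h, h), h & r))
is never true.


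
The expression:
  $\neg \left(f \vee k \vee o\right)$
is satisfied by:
  {o: False, f: False, k: False}


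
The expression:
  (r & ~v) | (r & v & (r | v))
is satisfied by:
  {r: True}


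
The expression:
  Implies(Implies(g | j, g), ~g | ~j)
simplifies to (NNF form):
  ~g | ~j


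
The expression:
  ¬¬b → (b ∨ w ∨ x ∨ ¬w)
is always true.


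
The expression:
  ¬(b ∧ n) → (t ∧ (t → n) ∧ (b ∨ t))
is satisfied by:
  {b: True, t: True, n: True}
  {b: True, n: True, t: False}
  {t: True, n: True, b: False}


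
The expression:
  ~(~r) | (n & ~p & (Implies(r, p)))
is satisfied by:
  {r: True, n: True, p: False}
  {r: True, n: False, p: False}
  {r: True, p: True, n: True}
  {r: True, p: True, n: False}
  {n: True, p: False, r: False}


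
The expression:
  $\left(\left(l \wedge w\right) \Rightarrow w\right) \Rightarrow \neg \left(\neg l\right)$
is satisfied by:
  {l: True}


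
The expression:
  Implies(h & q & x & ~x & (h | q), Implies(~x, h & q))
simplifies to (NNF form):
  True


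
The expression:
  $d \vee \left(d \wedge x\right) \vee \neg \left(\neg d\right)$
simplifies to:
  $d$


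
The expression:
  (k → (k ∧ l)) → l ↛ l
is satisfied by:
  {k: True, l: False}


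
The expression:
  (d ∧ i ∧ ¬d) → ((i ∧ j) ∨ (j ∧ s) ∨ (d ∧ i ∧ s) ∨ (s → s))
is always true.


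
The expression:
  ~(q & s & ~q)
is always true.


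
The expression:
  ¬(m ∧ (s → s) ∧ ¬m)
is always true.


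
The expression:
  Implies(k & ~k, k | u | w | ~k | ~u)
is always true.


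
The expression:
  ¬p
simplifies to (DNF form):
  ¬p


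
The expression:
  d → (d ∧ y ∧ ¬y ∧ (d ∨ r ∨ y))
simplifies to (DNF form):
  ¬d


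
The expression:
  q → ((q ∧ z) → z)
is always true.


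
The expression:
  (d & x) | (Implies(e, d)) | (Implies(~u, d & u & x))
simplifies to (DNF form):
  d | u | ~e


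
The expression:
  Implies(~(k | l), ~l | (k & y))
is always true.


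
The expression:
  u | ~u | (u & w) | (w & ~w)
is always true.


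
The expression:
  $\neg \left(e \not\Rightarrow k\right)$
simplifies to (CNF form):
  $k \vee \neg e$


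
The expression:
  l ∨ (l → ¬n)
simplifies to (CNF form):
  True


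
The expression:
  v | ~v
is always true.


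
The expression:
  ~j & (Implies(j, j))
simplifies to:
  ~j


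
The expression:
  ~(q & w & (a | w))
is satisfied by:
  {w: False, q: False}
  {q: True, w: False}
  {w: True, q: False}


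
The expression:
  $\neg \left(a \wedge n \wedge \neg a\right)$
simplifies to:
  $\text{True}$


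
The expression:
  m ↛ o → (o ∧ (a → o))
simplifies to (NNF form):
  o ∨ ¬m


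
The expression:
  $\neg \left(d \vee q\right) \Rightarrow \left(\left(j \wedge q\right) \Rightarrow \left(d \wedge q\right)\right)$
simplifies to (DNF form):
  $\text{True}$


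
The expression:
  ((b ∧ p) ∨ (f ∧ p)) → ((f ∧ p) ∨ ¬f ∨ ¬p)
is always true.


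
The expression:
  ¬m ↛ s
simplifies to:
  ¬m ∧ ¬s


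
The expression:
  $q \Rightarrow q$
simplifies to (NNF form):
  $\text{True}$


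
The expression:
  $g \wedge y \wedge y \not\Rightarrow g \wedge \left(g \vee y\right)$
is never true.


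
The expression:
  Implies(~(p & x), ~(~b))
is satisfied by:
  {b: True, x: True, p: True}
  {b: True, x: True, p: False}
  {b: True, p: True, x: False}
  {b: True, p: False, x: False}
  {x: True, p: True, b: False}


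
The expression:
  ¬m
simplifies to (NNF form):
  ¬m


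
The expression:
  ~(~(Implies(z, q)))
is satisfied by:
  {q: True, z: False}
  {z: False, q: False}
  {z: True, q: True}


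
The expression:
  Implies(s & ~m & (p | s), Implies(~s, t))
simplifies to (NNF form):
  True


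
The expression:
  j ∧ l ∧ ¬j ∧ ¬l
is never true.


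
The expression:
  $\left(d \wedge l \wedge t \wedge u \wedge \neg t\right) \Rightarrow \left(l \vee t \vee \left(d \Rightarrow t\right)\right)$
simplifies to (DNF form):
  $\text{True}$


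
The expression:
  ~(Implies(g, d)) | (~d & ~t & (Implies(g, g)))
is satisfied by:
  {g: True, d: False, t: False}
  {d: False, t: False, g: False}
  {t: True, g: True, d: False}


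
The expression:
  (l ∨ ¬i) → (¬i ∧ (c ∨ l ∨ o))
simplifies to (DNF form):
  (c ∧ ¬i) ∨ (i ∧ ¬l) ∨ (l ∧ ¬i) ∨ (o ∧ ¬i)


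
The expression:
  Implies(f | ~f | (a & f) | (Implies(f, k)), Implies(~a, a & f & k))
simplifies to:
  a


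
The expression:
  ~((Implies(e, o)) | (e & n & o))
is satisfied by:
  {e: True, o: False}


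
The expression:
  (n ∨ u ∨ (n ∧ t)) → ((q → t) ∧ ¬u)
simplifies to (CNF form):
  ¬u ∧ (t ∨ ¬n ∨ ¬q)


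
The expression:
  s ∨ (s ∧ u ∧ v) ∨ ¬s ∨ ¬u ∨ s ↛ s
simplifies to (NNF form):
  True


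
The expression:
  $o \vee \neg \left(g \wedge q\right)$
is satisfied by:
  {o: True, g: False, q: False}
  {g: False, q: False, o: False}
  {o: True, q: True, g: False}
  {q: True, g: False, o: False}
  {o: True, g: True, q: False}
  {g: True, o: False, q: False}
  {o: True, q: True, g: True}


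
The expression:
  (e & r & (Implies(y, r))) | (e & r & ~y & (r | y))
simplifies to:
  e & r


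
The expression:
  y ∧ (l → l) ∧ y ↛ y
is never true.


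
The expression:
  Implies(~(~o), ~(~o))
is always true.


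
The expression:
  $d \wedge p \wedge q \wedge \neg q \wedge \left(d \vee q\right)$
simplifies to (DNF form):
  $\text{False}$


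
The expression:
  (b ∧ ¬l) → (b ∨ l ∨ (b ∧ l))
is always true.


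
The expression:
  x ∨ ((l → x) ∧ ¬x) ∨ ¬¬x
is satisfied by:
  {x: True, l: False}
  {l: False, x: False}
  {l: True, x: True}


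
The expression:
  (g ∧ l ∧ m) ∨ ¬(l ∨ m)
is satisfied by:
  {g: True, m: False, l: False}
  {g: False, m: False, l: False}
  {m: True, l: True, g: True}


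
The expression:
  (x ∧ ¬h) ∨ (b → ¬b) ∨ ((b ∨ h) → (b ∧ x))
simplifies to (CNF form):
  x ∨ ¬b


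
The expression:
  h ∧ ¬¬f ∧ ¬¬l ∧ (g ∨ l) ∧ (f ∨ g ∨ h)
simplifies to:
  f ∧ h ∧ l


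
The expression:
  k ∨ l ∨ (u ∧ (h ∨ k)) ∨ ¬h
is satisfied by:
  {k: True, l: True, u: True, h: False}
  {k: True, l: True, h: False, u: False}
  {k: True, u: True, h: False, l: False}
  {k: True, h: False, u: False, l: False}
  {l: True, u: True, h: False, k: False}
  {l: True, h: False, u: False, k: False}
  {u: True, l: False, h: False, k: False}
  {l: False, h: False, u: False, k: False}
  {l: True, k: True, h: True, u: True}
  {l: True, k: True, h: True, u: False}
  {k: True, h: True, u: True, l: False}
  {k: True, h: True, l: False, u: False}
  {u: True, h: True, l: True, k: False}
  {h: True, l: True, k: False, u: False}
  {h: True, u: True, k: False, l: False}


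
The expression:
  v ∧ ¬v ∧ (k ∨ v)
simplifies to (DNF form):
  False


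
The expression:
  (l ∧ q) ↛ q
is never true.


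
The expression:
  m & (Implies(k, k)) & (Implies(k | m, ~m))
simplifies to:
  False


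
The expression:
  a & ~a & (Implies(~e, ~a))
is never true.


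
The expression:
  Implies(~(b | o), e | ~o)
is always true.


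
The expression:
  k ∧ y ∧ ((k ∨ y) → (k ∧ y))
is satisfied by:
  {y: True, k: True}


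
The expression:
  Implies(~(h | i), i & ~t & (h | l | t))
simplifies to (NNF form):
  h | i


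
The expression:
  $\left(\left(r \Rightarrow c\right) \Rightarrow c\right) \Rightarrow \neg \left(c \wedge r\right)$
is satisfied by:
  {c: False, r: False}
  {r: True, c: False}
  {c: True, r: False}
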